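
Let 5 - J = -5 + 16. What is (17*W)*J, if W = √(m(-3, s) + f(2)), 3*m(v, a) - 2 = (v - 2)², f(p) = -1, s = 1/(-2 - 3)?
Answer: -204*√2 ≈ -288.50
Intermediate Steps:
s = -⅕ (s = 1/(-5) = -⅕ ≈ -0.20000)
m(v, a) = ⅔ + (-2 + v)²/3 (m(v, a) = ⅔ + (v - 2)²/3 = ⅔ + (-2 + v)²/3)
W = 2*√2 (W = √((⅔ + (-2 - 3)²/3) - 1) = √((⅔ + (⅓)*(-5)²) - 1) = √((⅔ + (⅓)*25) - 1) = √((⅔ + 25/3) - 1) = √(9 - 1) = √8 = 2*√2 ≈ 2.8284)
J = -6 (J = 5 - (-5 + 16) = 5 - 1*11 = 5 - 11 = -6)
(17*W)*J = (17*(2*√2))*(-6) = (34*√2)*(-6) = -204*√2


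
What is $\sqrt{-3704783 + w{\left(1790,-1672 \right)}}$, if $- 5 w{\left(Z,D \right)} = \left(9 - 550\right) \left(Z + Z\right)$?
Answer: $3 i \sqrt{368603} \approx 1821.4 i$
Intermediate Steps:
$w{\left(Z,D \right)} = \frac{1082 Z}{5}$ ($w{\left(Z,D \right)} = - \frac{\left(9 - 550\right) \left(Z + Z\right)}{5} = - \frac{\left(-541\right) 2 Z}{5} = - \frac{\left(-1082\right) Z}{5} = \frac{1082 Z}{5}$)
$\sqrt{-3704783 + w{\left(1790,-1672 \right)}} = \sqrt{-3704783 + \frac{1082}{5} \cdot 1790} = \sqrt{-3704783 + 387356} = \sqrt{-3317427} = 3 i \sqrt{368603}$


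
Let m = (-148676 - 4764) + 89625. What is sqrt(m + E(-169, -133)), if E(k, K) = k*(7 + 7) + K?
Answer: I*sqrt(66314) ≈ 257.52*I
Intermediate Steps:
E(k, K) = K + 14*k (E(k, K) = k*14 + K = 14*k + K = K + 14*k)
m = -63815 (m = -153440 + 89625 = -63815)
sqrt(m + E(-169, -133)) = sqrt(-63815 + (-133 + 14*(-169))) = sqrt(-63815 + (-133 - 2366)) = sqrt(-63815 - 2499) = sqrt(-66314) = I*sqrt(66314)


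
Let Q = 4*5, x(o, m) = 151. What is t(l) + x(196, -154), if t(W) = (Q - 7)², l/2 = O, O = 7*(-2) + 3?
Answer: 320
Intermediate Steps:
O = -11 (O = -14 + 3 = -11)
Q = 20
l = -22 (l = 2*(-11) = -22)
t(W) = 169 (t(W) = (20 - 7)² = 13² = 169)
t(l) + x(196, -154) = 169 + 151 = 320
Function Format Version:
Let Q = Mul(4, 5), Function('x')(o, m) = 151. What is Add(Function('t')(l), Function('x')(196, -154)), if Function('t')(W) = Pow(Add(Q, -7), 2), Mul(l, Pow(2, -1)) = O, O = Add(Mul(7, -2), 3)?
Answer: 320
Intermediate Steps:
O = -11 (O = Add(-14, 3) = -11)
Q = 20
l = -22 (l = Mul(2, -11) = -22)
Function('t')(W) = 169 (Function('t')(W) = Pow(Add(20, -7), 2) = Pow(13, 2) = 169)
Add(Function('t')(l), Function('x')(196, -154)) = Add(169, 151) = 320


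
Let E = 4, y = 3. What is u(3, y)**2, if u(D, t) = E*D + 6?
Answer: 324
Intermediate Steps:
u(D, t) = 6 + 4*D (u(D, t) = 4*D + 6 = 6 + 4*D)
u(3, y)**2 = (6 + 4*3)**2 = (6 + 12)**2 = 18**2 = 324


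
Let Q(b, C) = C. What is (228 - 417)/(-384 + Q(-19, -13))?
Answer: 189/397 ≈ 0.47607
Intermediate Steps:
(228 - 417)/(-384 + Q(-19, -13)) = (228 - 417)/(-384 - 13) = -189/(-397) = -189*(-1/397) = 189/397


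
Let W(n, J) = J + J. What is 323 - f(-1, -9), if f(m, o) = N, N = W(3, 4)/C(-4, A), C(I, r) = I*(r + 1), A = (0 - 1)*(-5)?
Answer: 970/3 ≈ 323.33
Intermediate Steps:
A = 5 (A = -1*(-5) = 5)
C(I, r) = I*(1 + r)
W(n, J) = 2*J
N = -⅓ (N = (2*4)/((-4*(1 + 5))) = 8/((-4*6)) = 8/(-24) = 8*(-1/24) = -⅓ ≈ -0.33333)
f(m, o) = -⅓
323 - f(-1, -9) = 323 - 1*(-⅓) = 323 + ⅓ = 970/3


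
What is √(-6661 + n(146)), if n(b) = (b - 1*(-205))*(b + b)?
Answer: √95831 ≈ 309.57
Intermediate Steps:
n(b) = 2*b*(205 + b) (n(b) = (b + 205)*(2*b) = (205 + b)*(2*b) = 2*b*(205 + b))
√(-6661 + n(146)) = √(-6661 + 2*146*(205 + 146)) = √(-6661 + 2*146*351) = √(-6661 + 102492) = √95831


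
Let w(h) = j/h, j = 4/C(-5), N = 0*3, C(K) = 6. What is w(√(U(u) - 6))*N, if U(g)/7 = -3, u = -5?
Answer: 0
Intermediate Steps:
U(g) = -21 (U(g) = 7*(-3) = -21)
N = 0
j = ⅔ (j = 4/6 = 4*(⅙) = ⅔ ≈ 0.66667)
w(h) = 2/(3*h)
w(√(U(u) - 6))*N = (2/(3*(√(-21 - 6))))*0 = (2/(3*(√(-27))))*0 = (2/(3*((3*I*√3))))*0 = (2*(-I*√3/9)/3)*0 = -2*I*√3/27*0 = 0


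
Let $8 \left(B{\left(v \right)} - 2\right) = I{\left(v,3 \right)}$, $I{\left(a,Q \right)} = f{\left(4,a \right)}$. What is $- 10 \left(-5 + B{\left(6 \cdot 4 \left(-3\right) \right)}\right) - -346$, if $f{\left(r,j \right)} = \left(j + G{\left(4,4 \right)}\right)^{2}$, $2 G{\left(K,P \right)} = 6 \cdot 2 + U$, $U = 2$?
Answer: $- \frac{19621}{4} \approx -4905.3$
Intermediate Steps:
$G{\left(K,P \right)} = 7$ ($G{\left(K,P \right)} = \frac{6 \cdot 2 + 2}{2} = \frac{12 + 2}{2} = \frac{1}{2} \cdot 14 = 7$)
$f{\left(r,j \right)} = \left(7 + j\right)^{2}$ ($f{\left(r,j \right)} = \left(j + 7\right)^{2} = \left(7 + j\right)^{2}$)
$I{\left(a,Q \right)} = \left(7 + a\right)^{2}$
$B{\left(v \right)} = 2 + \frac{\left(7 + v\right)^{2}}{8}$
$- 10 \left(-5 + B{\left(6 \cdot 4 \left(-3\right) \right)}\right) - -346 = - 10 \left(-5 + \left(2 + \frac{\left(7 + 6 \cdot 4 \left(-3\right)\right)^{2}}{8}\right)\right) - -346 = - 10 \left(-5 + \left(2 + \frac{\left(7 + 24 \left(-3\right)\right)^{2}}{8}\right)\right) + 346 = - 10 \left(-5 + \left(2 + \frac{\left(7 - 72\right)^{2}}{8}\right)\right) + 346 = - 10 \left(-5 + \left(2 + \frac{\left(-65\right)^{2}}{8}\right)\right) + 346 = - 10 \left(-5 + \left(2 + \frac{1}{8} \cdot 4225\right)\right) + 346 = - 10 \left(-5 + \left(2 + \frac{4225}{8}\right)\right) + 346 = - 10 \left(-5 + \frac{4241}{8}\right) + 346 = \left(-10\right) \frac{4201}{8} + 346 = - \frac{21005}{4} + 346 = - \frac{19621}{4}$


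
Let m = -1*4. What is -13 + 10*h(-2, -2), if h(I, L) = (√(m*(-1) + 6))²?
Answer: 87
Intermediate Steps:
m = -4
h(I, L) = 10 (h(I, L) = (√(-4*(-1) + 6))² = (√(4 + 6))² = (√10)² = 10)
-13 + 10*h(-2, -2) = -13 + 10*10 = -13 + 100 = 87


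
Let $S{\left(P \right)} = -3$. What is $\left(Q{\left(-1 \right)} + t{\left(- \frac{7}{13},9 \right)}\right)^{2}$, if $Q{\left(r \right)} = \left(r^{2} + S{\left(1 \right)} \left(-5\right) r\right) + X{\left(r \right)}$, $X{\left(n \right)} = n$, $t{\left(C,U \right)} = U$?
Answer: $36$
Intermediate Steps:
$Q{\left(r \right)} = r^{2} + 16 r$ ($Q{\left(r \right)} = \left(r^{2} + \left(-3\right) \left(-5\right) r\right) + r = \left(r^{2} + 15 r\right) + r = r^{2} + 16 r$)
$\left(Q{\left(-1 \right)} + t{\left(- \frac{7}{13},9 \right)}\right)^{2} = \left(- (16 - 1) + 9\right)^{2} = \left(\left(-1\right) 15 + 9\right)^{2} = \left(-15 + 9\right)^{2} = \left(-6\right)^{2} = 36$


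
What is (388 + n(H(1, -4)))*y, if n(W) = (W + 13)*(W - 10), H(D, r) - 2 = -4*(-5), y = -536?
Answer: -433088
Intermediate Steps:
H(D, r) = 22 (H(D, r) = 2 - 4*(-5) = 2 + 20 = 22)
n(W) = (-10 + W)*(13 + W) (n(W) = (13 + W)*(-10 + W) = (-10 + W)*(13 + W))
(388 + n(H(1, -4)))*y = (388 + (-130 + 22² + 3*22))*(-536) = (388 + (-130 + 484 + 66))*(-536) = (388 + 420)*(-536) = 808*(-536) = -433088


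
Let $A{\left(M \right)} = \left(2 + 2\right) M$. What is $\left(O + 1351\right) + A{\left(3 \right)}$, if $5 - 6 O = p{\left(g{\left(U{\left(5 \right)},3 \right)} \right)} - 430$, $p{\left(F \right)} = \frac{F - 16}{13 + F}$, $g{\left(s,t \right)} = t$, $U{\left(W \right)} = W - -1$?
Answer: $\frac{137821}{96} \approx 1435.6$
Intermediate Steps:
$U{\left(W \right)} = 1 + W$ ($U{\left(W \right)} = W + 1 = 1 + W$)
$p{\left(F \right)} = \frac{-16 + F}{13 + F}$
$O = \frac{6973}{96}$ ($O = \frac{5}{6} - \frac{\frac{-16 + 3}{13 + 3} - 430}{6} = \frac{5}{6} - \frac{\frac{1}{16} \left(-13\right) - 430}{6} = \frac{5}{6} - \frac{- \frac{13}{16} - 430}{6} = \frac{5}{6} - - \frac{6893}{96} = \frac{5}{6} + \frac{6893}{96} = \frac{6973}{96} \approx 72.635$)
$A{\left(M \right)} = 4 M$
$\left(O + 1351\right) + A{\left(3 \right)} = \left(\frac{6973}{96} + 1351\right) + 4 \cdot 3 = \frac{136669}{96} + 12 = \frac{137821}{96}$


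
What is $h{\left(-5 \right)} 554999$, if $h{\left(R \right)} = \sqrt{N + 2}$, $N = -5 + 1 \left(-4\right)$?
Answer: $554999 i \sqrt{7} \approx 1.4684 \cdot 10^{6} i$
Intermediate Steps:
$N = -9$ ($N = -5 - 4 = -9$)
$h{\left(R \right)} = i \sqrt{7}$ ($h{\left(R \right)} = \sqrt{-9 + 2} = \sqrt{-7} = i \sqrt{7}$)
$h{\left(-5 \right)} 554999 = i \sqrt{7} \cdot 554999 = 554999 i \sqrt{7}$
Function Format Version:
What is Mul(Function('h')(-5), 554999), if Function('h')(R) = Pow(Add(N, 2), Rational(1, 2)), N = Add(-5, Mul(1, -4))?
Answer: Mul(554999, I, Pow(7, Rational(1, 2))) ≈ Mul(1.4684e+6, I)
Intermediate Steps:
N = -9 (N = Add(-5, -4) = -9)
Function('h')(R) = Mul(I, Pow(7, Rational(1, 2))) (Function('h')(R) = Pow(Add(-9, 2), Rational(1, 2)) = Pow(-7, Rational(1, 2)) = Mul(I, Pow(7, Rational(1, 2))))
Mul(Function('h')(-5), 554999) = Mul(Mul(I, Pow(7, Rational(1, 2))), 554999) = Mul(554999, I, Pow(7, Rational(1, 2)))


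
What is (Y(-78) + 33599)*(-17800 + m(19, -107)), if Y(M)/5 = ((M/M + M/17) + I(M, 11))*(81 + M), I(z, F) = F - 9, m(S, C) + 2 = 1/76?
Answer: -386117332939/646 ≈ -5.9770e+8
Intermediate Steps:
m(S, C) = -151/76 (m(S, C) = -2 + 1/76 = -151/76)
I(z, F) = -9 + F
Y(M) = 5*(3 + M/17)*(81 + M) (Y(M) = 5*(((M/M + M/17) + (-9 + 11))*(81 + M)) = 5*(((1 + M*(1/17)) + 2)*(81 + M)) = 5*(((1 + M/17) + 2)*(81 + M)) = 5*((3 + M/17)*(81 + M)) = 5*(3 + M/17)*(81 + M))
(Y(-78) + 33599)*(-17800 + m(19, -107)) = ((1215 + (5/17)*(-78)**2 + (660/17)*(-78)) + 33599)*(-17800 - 151/76) = ((1215 + (5/17)*6084 - 51480/17) + 33599)*(-1352951/76) = ((1215 + 30420/17 - 51480/17) + 33599)*(-1352951/76) = (-405/17 + 33599)*(-1352951/76) = (570778/17)*(-1352951/76) = -386117332939/646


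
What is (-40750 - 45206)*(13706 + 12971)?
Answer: -2293048212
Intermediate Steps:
(-40750 - 45206)*(13706 + 12971) = -85956*26677 = -2293048212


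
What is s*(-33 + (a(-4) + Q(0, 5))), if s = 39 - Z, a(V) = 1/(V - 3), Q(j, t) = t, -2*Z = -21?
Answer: -11229/14 ≈ -802.07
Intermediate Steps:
Z = 21/2 (Z = -½*(-21) = 21/2 ≈ 10.500)
a(V) = 1/(-3 + V)
s = 57/2 (s = 39 - 1*21/2 = 39 - 21/2 = 57/2 ≈ 28.500)
s*(-33 + (a(-4) + Q(0, 5))) = 57*(-33 + (1/(-3 - 4) + 5))/2 = 57*(-33 + (1/(-7) + 5))/2 = 57*(-33 + (-⅐ + 5))/2 = 57*(-33 + 34/7)/2 = (57/2)*(-197/7) = -11229/14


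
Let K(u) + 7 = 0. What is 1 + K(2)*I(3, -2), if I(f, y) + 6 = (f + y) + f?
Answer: 15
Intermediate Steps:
I(f, y) = -6 + y + 2*f (I(f, y) = -6 + ((f + y) + f) = -6 + (y + 2*f) = -6 + y + 2*f)
K(u) = -7 (K(u) = -7 + 0 = -7)
1 + K(2)*I(3, -2) = 1 - 7*(-6 - 2 + 2*3) = 1 - 7*(-6 - 2 + 6) = 1 - 7*(-2) = 1 + 14 = 15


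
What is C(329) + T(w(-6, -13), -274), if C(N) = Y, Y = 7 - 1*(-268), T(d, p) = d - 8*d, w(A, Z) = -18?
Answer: 401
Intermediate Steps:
T(d, p) = -7*d
Y = 275 (Y = 7 + 268 = 275)
C(N) = 275
C(329) + T(w(-6, -13), -274) = 275 - 7*(-18) = 275 + 126 = 401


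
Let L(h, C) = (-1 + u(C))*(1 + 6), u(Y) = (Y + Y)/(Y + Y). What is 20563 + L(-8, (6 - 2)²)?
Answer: 20563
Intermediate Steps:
u(Y) = 1 (u(Y) = (2*Y)/((2*Y)) = (2*Y)*(1/(2*Y)) = 1)
L(h, C) = 0 (L(h, C) = (-1 + 1)*(1 + 6) = 0*7 = 0)
20563 + L(-8, (6 - 2)²) = 20563 + 0 = 20563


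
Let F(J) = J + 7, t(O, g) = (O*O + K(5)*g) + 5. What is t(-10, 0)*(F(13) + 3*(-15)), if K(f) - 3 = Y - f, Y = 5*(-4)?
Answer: -2625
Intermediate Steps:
Y = -20
K(f) = -17 - f (K(f) = 3 + (-20 - f) = -17 - f)
t(O, g) = 5 + O**2 - 22*g (t(O, g) = (O*O + (-17 - 1*5)*g) + 5 = (O**2 + (-17 - 5)*g) + 5 = (O**2 - 22*g) + 5 = 5 + O**2 - 22*g)
F(J) = 7 + J
t(-10, 0)*(F(13) + 3*(-15)) = (5 + (-10)**2 - 22*0)*((7 + 13) + 3*(-15)) = (5 + 100 + 0)*(20 - 45) = 105*(-25) = -2625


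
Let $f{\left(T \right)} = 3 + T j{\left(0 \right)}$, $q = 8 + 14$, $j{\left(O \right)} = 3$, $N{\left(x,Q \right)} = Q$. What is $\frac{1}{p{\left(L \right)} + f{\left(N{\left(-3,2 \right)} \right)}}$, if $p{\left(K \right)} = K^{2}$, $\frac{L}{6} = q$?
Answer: $\frac{1}{17433} \approx 5.7362 \cdot 10^{-5}$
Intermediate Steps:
$q = 22$
$L = 132$ ($L = 6 \cdot 22 = 132$)
$f{\left(T \right)} = 3 + 3 T$ ($f{\left(T \right)} = 3 + T 3 = 3 + 3 T$)
$\frac{1}{p{\left(L \right)} + f{\left(N{\left(-3,2 \right)} \right)}} = \frac{1}{132^{2} + \left(3 + 3 \cdot 2\right)} = \frac{1}{17424 + \left(3 + 6\right)} = \frac{1}{17424 + 9} = \frac{1}{17433}$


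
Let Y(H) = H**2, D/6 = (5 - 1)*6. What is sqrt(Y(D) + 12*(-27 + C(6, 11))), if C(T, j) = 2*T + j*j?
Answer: 2*sqrt(5502) ≈ 148.35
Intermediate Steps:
C(T, j) = j**2 + 2*T (C(T, j) = 2*T + j**2 = j**2 + 2*T)
D = 144 (D = 6*((5 - 1)*6) = 6*(4*6) = 6*24 = 144)
sqrt(Y(D) + 12*(-27 + C(6, 11))) = sqrt(144**2 + 12*(-27 + (11**2 + 2*6))) = sqrt(20736 + 12*(-27 + (121 + 12))) = sqrt(20736 + 12*(-27 + 133)) = sqrt(20736 + 12*106) = sqrt(20736 + 1272) = sqrt(22008) = 2*sqrt(5502)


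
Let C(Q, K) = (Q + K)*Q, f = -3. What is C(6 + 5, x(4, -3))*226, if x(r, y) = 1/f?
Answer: 79552/3 ≈ 26517.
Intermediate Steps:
x(r, y) = -1/3 (x(r, y) = 1/(-3) = -1/3)
C(Q, K) = Q*(K + Q) (C(Q, K) = (K + Q)*Q = Q*(K + Q))
C(6 + 5, x(4, -3))*226 = ((6 + 5)*(-1/3 + (6 + 5)))*226 = (11*(-1/3 + 11))*226 = (11*(32/3))*226 = (352/3)*226 = 79552/3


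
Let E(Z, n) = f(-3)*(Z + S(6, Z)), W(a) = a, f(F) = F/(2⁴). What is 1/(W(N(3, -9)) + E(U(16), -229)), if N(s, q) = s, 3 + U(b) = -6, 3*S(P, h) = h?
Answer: 4/21 ≈ 0.19048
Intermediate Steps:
S(P, h) = h/3
f(F) = F/16
U(b) = -9 (U(b) = -3 - 6 = -9)
E(Z, n) = -Z/4 (E(Z, n) = ((1/16)*(-3))*(Z + Z/3) = -Z/4)
1/(W(N(3, -9)) + E(U(16), -229)) = 1/(3 - ¼*(-9)) = 1/(3 + 9/4) = 1/(21/4) = 4/21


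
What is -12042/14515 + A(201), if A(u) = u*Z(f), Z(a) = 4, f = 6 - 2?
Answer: 11658018/14515 ≈ 803.17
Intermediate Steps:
f = 4
A(u) = 4*u (A(u) = u*4 = 4*u)
-12042/14515 + A(201) = -12042/14515 + 4*201 = -12042*1/14515 + 804 = -12042/14515 + 804 = 11658018/14515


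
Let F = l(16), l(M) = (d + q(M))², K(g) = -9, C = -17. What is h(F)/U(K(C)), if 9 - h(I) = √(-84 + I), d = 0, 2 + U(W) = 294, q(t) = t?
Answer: 9/292 - √43/146 ≈ -0.014092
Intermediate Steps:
U(W) = 292 (U(W) = -2 + 294 = 292)
l(M) = M² (l(M) = (0 + M)² = M²)
F = 256 (F = 16² = 256)
h(I) = 9 - √(-84 + I)
h(F)/U(K(C)) = (9 - √(-84 + 256))/292 = (9 - √172)*(1/292) = (9 - 2*√43)*(1/292) = 9/292 - √43/146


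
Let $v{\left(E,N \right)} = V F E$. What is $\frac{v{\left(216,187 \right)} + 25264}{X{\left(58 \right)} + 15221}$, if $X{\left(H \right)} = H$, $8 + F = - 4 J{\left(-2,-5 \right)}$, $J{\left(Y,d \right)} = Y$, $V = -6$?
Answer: $\frac{25264}{15279} \approx 1.6535$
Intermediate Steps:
$F = 0$ ($F = -8 - -8 = -8 + 8 = 0$)
$v{\left(E,N \right)} = 0$ ($v{\left(E,N \right)} = \left(-6\right) 0 E = 0 E = 0$)
$\frac{v{\left(216,187 \right)} + 25264}{X{\left(58 \right)} + 15221} = \frac{0 + 25264}{58 + 15221} = \frac{25264}{15279}$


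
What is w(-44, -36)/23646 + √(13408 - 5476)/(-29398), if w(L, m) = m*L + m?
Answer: 258/3941 - √1983/14699 ≈ 0.062436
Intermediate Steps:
w(L, m) = m + L*m (w(L, m) = L*m + m = m + L*m)
w(-44, -36)/23646 + √(13408 - 5476)/(-29398) = -36*(1 - 44)/23646 + √(13408 - 5476)/(-29398) = -36*(-43)*(1/23646) + √7932*(-1/29398) = 1548*(1/23646) + (2*√1983)*(-1/29398) = 258/3941 - √1983/14699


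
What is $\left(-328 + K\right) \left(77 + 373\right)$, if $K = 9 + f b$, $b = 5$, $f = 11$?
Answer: $-118800$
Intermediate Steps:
$K = 64$ ($K = 9 + 11 \cdot 5 = 9 + 55 = 64$)
$\left(-328 + K\right) \left(77 + 373\right) = \left(-328 + 64\right) \left(77 + 373\right) = \left(-264\right) 450 = -118800$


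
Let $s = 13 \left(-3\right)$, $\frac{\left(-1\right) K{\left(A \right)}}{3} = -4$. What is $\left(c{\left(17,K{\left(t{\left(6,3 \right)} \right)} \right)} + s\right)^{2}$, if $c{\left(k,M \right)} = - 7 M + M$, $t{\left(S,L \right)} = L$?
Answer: $12321$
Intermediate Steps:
$K{\left(A \right)} = 12$ ($K{\left(A \right)} = \left(-3\right) \left(-4\right) = 12$)
$c{\left(k,M \right)} = - 6 M$
$s = -39$
$\left(c{\left(17,K{\left(t{\left(6,3 \right)} \right)} \right)} + s\right)^{2} = \left(\left(-6\right) 12 - 39\right)^{2} = \left(-72 - 39\right)^{2} = \left(-111\right)^{2} = 12321$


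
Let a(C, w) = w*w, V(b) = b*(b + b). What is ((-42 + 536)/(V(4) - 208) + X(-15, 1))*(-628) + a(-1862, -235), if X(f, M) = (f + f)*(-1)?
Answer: 839249/22 ≈ 38148.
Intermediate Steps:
V(b) = 2*b² (V(b) = b*(2*b) = 2*b²)
a(C, w) = w²
X(f, M) = -2*f (X(f, M) = (2*f)*(-1) = -2*f)
((-42 + 536)/(V(4) - 208) + X(-15, 1))*(-628) + a(-1862, -235) = ((-42 + 536)/(2*4² - 208) - 2*(-15))*(-628) + (-235)² = (494/(2*16 - 208) + 30)*(-628) + 55225 = (494/(32 - 208) + 30)*(-628) + 55225 = (494/(-176) + 30)*(-628) + 55225 = (494*(-1/176) + 30)*(-628) + 55225 = (-247/88 + 30)*(-628) + 55225 = (2393/88)*(-628) + 55225 = -375701/22 + 55225 = 839249/22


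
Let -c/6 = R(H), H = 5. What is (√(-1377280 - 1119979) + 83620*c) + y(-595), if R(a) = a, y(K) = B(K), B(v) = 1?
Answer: -2508599 + I*√2497259 ≈ -2.5086e+6 + 1580.3*I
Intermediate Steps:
y(K) = 1
c = -30 (c = -6*5 = -30)
(√(-1377280 - 1119979) + 83620*c) + y(-595) = (√(-1377280 - 1119979) + 83620*(-30)) + 1 = (√(-2497259) - 2508600) + 1 = (I*√2497259 - 2508600) + 1 = (-2508600 + I*√2497259) + 1 = -2508599 + I*√2497259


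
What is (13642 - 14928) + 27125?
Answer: 25839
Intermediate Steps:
(13642 - 14928) + 27125 = -1286 + 27125 = 25839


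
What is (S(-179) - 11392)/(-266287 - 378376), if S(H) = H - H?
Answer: 11392/644663 ≈ 0.017671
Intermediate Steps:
S(H) = 0
(S(-179) - 11392)/(-266287 - 378376) = (0 - 11392)/(-266287 - 378376) = -11392/(-644663) = -11392*(-1/644663) = 11392/644663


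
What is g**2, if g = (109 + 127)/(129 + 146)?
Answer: 55696/75625 ≈ 0.73648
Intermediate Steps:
g = 236/275 ≈ 0.85818
g**2 = (236/275)**2 = 55696/75625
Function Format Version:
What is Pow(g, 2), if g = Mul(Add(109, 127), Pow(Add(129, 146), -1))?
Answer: Rational(55696, 75625) ≈ 0.73648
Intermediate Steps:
g = Rational(236, 275) (g = Mul(236, Pow(275, -1)) = Mul(236, Rational(1, 275)) = Rational(236, 275) ≈ 0.85818)
Pow(g, 2) = Pow(Rational(236, 275), 2) = Rational(55696, 75625)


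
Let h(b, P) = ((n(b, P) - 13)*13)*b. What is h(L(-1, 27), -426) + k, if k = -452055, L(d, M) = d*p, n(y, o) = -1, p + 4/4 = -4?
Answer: -452965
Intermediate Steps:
p = -5 (p = -1 - 4 = -5)
L(d, M) = -5*d (L(d, M) = d*(-5) = -5*d)
h(b, P) = -182*b (h(b, P) = ((-1 - 13)*13)*b = (-14*13)*b = -182*b)
h(L(-1, 27), -426) + k = -(-910)*(-1) - 452055 = -182*5 - 452055 = -910 - 452055 = -452965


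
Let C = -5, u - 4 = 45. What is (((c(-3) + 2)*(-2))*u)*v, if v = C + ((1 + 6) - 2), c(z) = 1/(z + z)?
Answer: 0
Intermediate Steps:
u = 49 (u = 4 + 45 = 49)
c(z) = 1/(2*z)
v = 0 (v = -5 + ((1 + 6) - 2) = -5 + (7 - 2) = -5 + 5 = 0)
(((c(-3) + 2)*(-2))*u)*v = ((((½)/(-3) + 2)*(-2))*49)*0 = ((((½)*(-⅓) + 2)*(-2))*49)*0 = (((-⅙ + 2)*(-2))*49)*0 = (((11/6)*(-2))*49)*0 = -11/3*49*0 = -539/3*0 = 0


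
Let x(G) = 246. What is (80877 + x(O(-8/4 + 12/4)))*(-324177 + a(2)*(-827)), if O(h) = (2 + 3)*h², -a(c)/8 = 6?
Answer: -23077952163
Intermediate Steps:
a(c) = -48 (a(c) = -8*6 = -48)
O(h) = 5*h²
(80877 + x(O(-8/4 + 12/4)))*(-324177 + a(2)*(-827)) = (80877 + 246)*(-324177 - 48*(-827)) = 81123*(-324177 + 39696) = 81123*(-284481) = -23077952163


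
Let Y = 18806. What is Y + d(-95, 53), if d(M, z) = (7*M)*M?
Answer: 81981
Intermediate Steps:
d(M, z) = 7*M²
Y + d(-95, 53) = 18806 + 7*(-95)² = 18806 + 7*9025 = 18806 + 63175 = 81981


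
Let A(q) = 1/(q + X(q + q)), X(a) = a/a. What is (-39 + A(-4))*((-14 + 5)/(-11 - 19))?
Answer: -59/5 ≈ -11.800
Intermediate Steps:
X(a) = 1
A(q) = 1/(1 + q) (A(q) = 1/(q + 1) = 1/(1 + q))
(-39 + A(-4))*((-14 + 5)/(-11 - 19)) = (-39 + 1/(1 - 4))*((-14 + 5)/(-11 - 19)) = (-39 + 1/(-3))*(-9/(-30)) = (-39 - ⅓)*(-9*(-1/30)) = -118/3*3/10 = -59/5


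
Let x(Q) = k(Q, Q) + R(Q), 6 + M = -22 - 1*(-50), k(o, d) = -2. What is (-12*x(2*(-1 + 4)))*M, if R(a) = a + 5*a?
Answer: -8976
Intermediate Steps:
M = 22 (M = -6 + (-22 - 1*(-50)) = -6 + (-22 + 50) = -6 + 28 = 22)
R(a) = 6*a
x(Q) = -2 + 6*Q
(-12*x(2*(-1 + 4)))*M = -12*(-2 + 6*(2*(-1 + 4)))*22 = -12*(-2 + 6*(2*3))*22 = -12*(-2 + 6*6)*22 = -12*(-2 + 36)*22 = -12*34*22 = -408*22 = -8976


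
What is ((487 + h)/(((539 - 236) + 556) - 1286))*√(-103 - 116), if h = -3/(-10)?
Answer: -4873*I*√219/4270 ≈ -16.888*I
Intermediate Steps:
h = 3/10 (h = -3*(-⅒) = 3/10 ≈ 0.30000)
((487 + h)/(((539 - 236) + 556) - 1286))*√(-103 - 116) = ((487 + 3/10)/(((539 - 236) + 556) - 1286))*√(-103 - 116) = (4873/(10*((303 + 556) - 1286)))*√(-219) = (4873/(10*(859 - 1286)))*(I*√219) = ((4873/10)/(-427))*(I*√219) = ((4873/10)*(-1/427))*(I*√219) = -4873*I*√219/4270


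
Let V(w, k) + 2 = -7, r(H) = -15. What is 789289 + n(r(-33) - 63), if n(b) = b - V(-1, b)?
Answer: 789220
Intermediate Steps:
V(w, k) = -9 (V(w, k) = -2 - 7 = -9)
n(b) = 9 + b (n(b) = b - 1*(-9) = b + 9 = 9 + b)
789289 + n(r(-33) - 63) = 789289 + (9 + (-15 - 63)) = 789289 + (9 - 78) = 789289 - 69 = 789220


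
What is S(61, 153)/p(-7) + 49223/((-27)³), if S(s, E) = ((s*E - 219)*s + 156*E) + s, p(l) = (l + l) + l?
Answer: -3804956924/137781 ≈ -27616.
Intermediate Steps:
p(l) = 3*l (p(l) = 2*l + l = 3*l)
S(s, E) = s + 156*E + s*(-219 + E*s) (S(s, E) = ((E*s - 219)*s + 156*E) + s = ((-219 + E*s)*s + 156*E) + s = (s*(-219 + E*s) + 156*E) + s = (156*E + s*(-219 + E*s)) + s = s + 156*E + s*(-219 + E*s))
S(61, 153)/p(-7) + 49223/((-27)³) = (-218*61 + 156*153 + 153*61²)/((3*(-7))) + 49223/((-27)³) = (-13298 + 23868 + 153*3721)/(-21) + 49223/(-19683) = (-13298 + 23868 + 569313)*(-1/21) + 49223*(-1/19683) = 579883*(-1/21) - 49223/19683 = -579883/21 - 49223/19683 = -3804956924/137781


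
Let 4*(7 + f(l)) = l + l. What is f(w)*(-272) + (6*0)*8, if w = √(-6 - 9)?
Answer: 1904 - 136*I*√15 ≈ 1904.0 - 526.73*I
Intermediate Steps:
w = I*√15 (w = √(-15) = I*√15 ≈ 3.873*I)
f(l) = -7 + l/2 (f(l) = -7 + (l + l)/4 = -7 + (2*l)/4 = -7 + l/2)
f(w)*(-272) + (6*0)*8 = (-7 + (I*√15)/2)*(-272) + (6*0)*8 = (-7 + I*√15/2)*(-272) + 0*8 = (1904 - 136*I*√15) + 0 = 1904 - 136*I*√15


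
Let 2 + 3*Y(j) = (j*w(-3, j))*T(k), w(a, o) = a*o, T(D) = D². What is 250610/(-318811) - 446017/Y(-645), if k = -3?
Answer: -2388435805609/3581100987047 ≈ -0.66696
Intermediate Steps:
Y(j) = -⅔ - 9*j² (Y(j) = -⅔ + ((j*(-3*j))*(-3)²)/3 = -⅔ + (-3*j²*9)/3 = -⅔ + (-27*j²)/3 = -⅔ - 9*j²)
250610/(-318811) - 446017/Y(-645) = 250610/(-318811) - 446017/(-⅔ - 9*(-645)²) = 250610*(-1/318811) - 446017/(-⅔ - 9*416025) = -250610/318811 - 446017/(-⅔ - 3744225) = -250610/318811 - 446017/(-11232677/3) = -250610/318811 - 446017*(-3/11232677) = -250610/318811 + 1338051/11232677 = -2388435805609/3581100987047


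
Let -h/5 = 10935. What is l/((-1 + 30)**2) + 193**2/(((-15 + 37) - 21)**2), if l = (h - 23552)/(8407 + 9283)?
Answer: 554164096983/14877290 ≈ 37249.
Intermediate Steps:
h = -54675 (h = -5*10935 = -54675)
l = -78227/17690 (l = (-54675 - 23552)/(8407 + 9283) = -78227/17690 ≈ -4.4221)
l/((-1 + 30)**2) + 193**2/(((-15 + 37) - 21)**2) = -78227/(17690*(-1 + 30)**2) + 193**2/(((-15 + 37) - 21)**2) = -78227/(17690*(29**2)) + 37249/((22 - 21)**2) = -78227/17690/841 + 37249/(1**2) = -78227/17690*1/841 + 37249/1 = -78227/14877290 + 37249*1 = -78227/14877290 + 37249 = 554164096983/14877290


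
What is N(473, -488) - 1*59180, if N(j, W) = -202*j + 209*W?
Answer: -256718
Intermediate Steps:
N(473, -488) - 1*59180 = (-202*473 + 209*(-488)) - 1*59180 = (-95546 - 101992) - 59180 = -197538 - 59180 = -256718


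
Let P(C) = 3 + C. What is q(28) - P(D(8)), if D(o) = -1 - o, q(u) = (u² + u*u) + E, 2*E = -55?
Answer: 3093/2 ≈ 1546.5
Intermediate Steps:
E = -55/2 (E = (½)*(-55) = -55/2 ≈ -27.500)
q(u) = -55/2 + 2*u² (q(u) = (u² + u*u) - 55/2 = (u² + u²) - 55/2 = 2*u² - 55/2 = -55/2 + 2*u²)
q(28) - P(D(8)) = (-55/2 + 2*28²) - (3 + (-1 - 1*8)) = (-55/2 + 2*784) - (3 + (-1 - 8)) = (-55/2 + 1568) - (3 - 9) = 3081/2 - 1*(-6) = 3081/2 + 6 = 3093/2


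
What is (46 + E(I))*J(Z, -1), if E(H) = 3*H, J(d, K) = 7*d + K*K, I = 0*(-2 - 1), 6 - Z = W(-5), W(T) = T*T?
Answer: -6072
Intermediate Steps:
W(T) = T²
Z = -19 (Z = 6 - 1*(-5)² = 6 - 1*25 = 6 - 25 = -19)
I = 0 (I = 0*(-3) = 0)
J(d, K) = K² + 7*d (J(d, K) = 7*d + K² = K² + 7*d)
(46 + E(I))*J(Z, -1) = (46 + 3*0)*((-1)² + 7*(-19)) = (46 + 0)*(1 - 133) = 46*(-132) = -6072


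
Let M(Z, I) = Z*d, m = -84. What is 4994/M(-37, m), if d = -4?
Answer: 2497/74 ≈ 33.743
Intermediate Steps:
M(Z, I) = -4*Z (M(Z, I) = Z*(-4) = -4*Z)
4994/M(-37, m) = 4994/((-4*(-37))) = 4994/148 = 4994*(1/148) = 2497/74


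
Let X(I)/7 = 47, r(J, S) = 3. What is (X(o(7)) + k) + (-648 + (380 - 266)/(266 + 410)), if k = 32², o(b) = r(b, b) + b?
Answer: 238347/338 ≈ 705.17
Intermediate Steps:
o(b) = 3 + b
X(I) = 329 (X(I) = 7*47 = 329)
k = 1024
(X(o(7)) + k) + (-648 + (380 - 266)/(266 + 410)) = (329 + 1024) + (-648 + (380 - 266)/(266 + 410)) = 1353 + (-648 + 114/676) = 1353 + (-648 + 114*(1/676)) = 1353 + (-648 + 57/338) = 1353 - 218967/338 = 238347/338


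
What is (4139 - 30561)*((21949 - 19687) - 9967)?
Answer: 203581510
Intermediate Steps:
(4139 - 30561)*((21949 - 19687) - 9967) = -26422*(2262 - 9967) = -26422*(-7705) = 203581510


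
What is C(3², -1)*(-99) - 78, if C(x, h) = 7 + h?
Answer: -672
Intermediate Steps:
C(3², -1)*(-99) - 78 = (7 - 1)*(-99) - 78 = 6*(-99) - 78 = -594 - 78 = -672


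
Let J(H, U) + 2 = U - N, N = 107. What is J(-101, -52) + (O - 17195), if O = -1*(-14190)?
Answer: -3166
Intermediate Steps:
O = 14190
J(H, U) = -109 + U (J(H, U) = -2 + (U - 1*107) = -2 + (U - 107) = -2 + (-107 + U) = -109 + U)
J(-101, -52) + (O - 17195) = (-109 - 52) + (14190 - 17195) = -161 - 3005 = -3166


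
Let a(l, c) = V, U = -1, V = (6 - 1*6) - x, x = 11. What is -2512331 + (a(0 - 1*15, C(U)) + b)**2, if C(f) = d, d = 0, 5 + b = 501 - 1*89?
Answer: -2355515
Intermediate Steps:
b = 407 (b = -5 + (501 - 1*89) = -5 + (501 - 89) = -5 + 412 = 407)
V = -11 (V = (6 - 1*6) - 1*11 = (6 - 6) - 11 = 0 - 11 = -11)
C(f) = 0
a(l, c) = -11
-2512331 + (a(0 - 1*15, C(U)) + b)**2 = -2512331 + (-11 + 407)**2 = -2512331 + 396**2 = -2512331 + 156816 = -2355515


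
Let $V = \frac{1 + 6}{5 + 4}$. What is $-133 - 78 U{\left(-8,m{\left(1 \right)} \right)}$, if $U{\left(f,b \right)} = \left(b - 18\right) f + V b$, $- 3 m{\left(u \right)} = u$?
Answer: $- \frac{103975}{9} \approx -11553.0$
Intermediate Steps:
$V = \frac{7}{9} \approx 0.77778$
$m{\left(u \right)} = - \frac{u}{3}$
$U{\left(f,b \right)} = \frac{7 b}{9} + f \left(-18 + b\right)$ ($U{\left(f,b \right)} = \left(b - 18\right) f + \frac{7 b}{9} = \left(-18 + b\right) f + \frac{7 b}{9} = f \left(-18 + b\right) + \frac{7 b}{9} = \frac{7 b}{9} + f \left(-18 + b\right)$)
$-133 - 78 U{\left(-8,m{\left(1 \right)} \right)} = -133 - 78 \left(\left(-18\right) \left(-8\right) + \frac{7 \left(\left(- \frac{1}{3}\right) 1\right)}{9} + \left(- \frac{1}{3}\right) 1 \left(-8\right)\right) = -133 - 78 \left(144 + \frac{7}{9} \left(- \frac{1}{3}\right) - - \frac{8}{3}\right) = -133 - 78 \left(144 - \frac{7}{27} + \frac{8}{3}\right) = -133 - \frac{102778}{9} = - \frac{103975}{9}$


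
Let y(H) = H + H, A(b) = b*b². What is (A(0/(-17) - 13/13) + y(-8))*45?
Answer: -765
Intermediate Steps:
A(b) = b³
y(H) = 2*H
(A(0/(-17) - 13/13) + y(-8))*45 = ((0/(-17) - 13/13)³ + 2*(-8))*45 = ((0*(-1/17) - 13*1/13)³ - 16)*45 = ((0 - 1)³ - 16)*45 = ((-1)³ - 16)*45 = (-1 - 16)*45 = -17*45 = -765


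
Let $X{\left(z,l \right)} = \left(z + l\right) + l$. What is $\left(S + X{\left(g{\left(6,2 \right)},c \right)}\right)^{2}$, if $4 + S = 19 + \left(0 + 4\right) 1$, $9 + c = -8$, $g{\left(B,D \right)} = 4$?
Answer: $121$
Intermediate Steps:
$c = -17$ ($c = -9 - 8 = -17$)
$X{\left(z,l \right)} = z + 2 l$ ($X{\left(z,l \right)} = \left(l + z\right) + l = z + 2 l$)
$S = 19$ ($S = -4 + \left(19 + \left(0 + 4\right) 1\right) = -4 + \left(19 + 4 \cdot 1\right) = -4 + \left(19 + 4\right) = -4 + 23 = 19$)
$\left(S + X{\left(g{\left(6,2 \right)},c \right)}\right)^{2} = \left(19 + \left(4 + 2 \left(-17\right)\right)\right)^{2} = \left(19 + \left(4 - 34\right)\right)^{2} = \left(19 - 30\right)^{2} = \left(-11\right)^{2} = 121$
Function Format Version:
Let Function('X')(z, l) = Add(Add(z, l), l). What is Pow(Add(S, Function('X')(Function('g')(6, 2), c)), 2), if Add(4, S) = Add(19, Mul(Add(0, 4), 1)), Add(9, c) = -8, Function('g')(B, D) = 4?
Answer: 121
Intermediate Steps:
c = -17 (c = Add(-9, -8) = -17)
Function('X')(z, l) = Add(z, Mul(2, l)) (Function('X')(z, l) = Add(Add(l, z), l) = Add(z, Mul(2, l)))
S = 19 (S = Add(-4, Add(19, Mul(Add(0, 4), 1))) = Add(-4, Add(19, Mul(4, 1))) = Add(-4, Add(19, 4)) = Add(-4, 23) = 19)
Pow(Add(S, Function('X')(Function('g')(6, 2), c)), 2) = Pow(Add(19, Add(4, Mul(2, -17))), 2) = Pow(Add(19, Add(4, -34)), 2) = Pow(Add(19, -30), 2) = Pow(-11, 2) = 121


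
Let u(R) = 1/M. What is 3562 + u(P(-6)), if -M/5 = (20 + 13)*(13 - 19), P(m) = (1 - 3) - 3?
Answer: 3526381/990 ≈ 3562.0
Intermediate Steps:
P(m) = -5 (P(m) = -2 - 3 = -5)
M = 990 (M = -5*(20 + 13)*(13 - 19) = -165*(-6) = -5*(-198) = 990)
u(R) = 1/990
3562 + u(P(-6)) = 3562 + 1/990 = 3526381/990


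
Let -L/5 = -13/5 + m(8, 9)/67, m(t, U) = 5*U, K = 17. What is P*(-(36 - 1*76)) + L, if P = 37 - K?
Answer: 54246/67 ≈ 809.64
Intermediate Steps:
L = 646/67 (L = -5*(-13/5 + (5*9)/67) = -5*(-13*⅕ + 45*(1/67)) = -5*(-13/5 + 45/67) = -5*(-646/335) = 646/67 ≈ 9.6418)
P = 20 (P = 37 - 1*17 = 37 - 17 = 20)
P*(-(36 - 1*76)) + L = 20*(-(36 - 1*76)) + 646/67 = 20*(-(36 - 76)) + 646/67 = 20*(-1*(-40)) + 646/67 = 20*40 + 646/67 = 800 + 646/67 = 54246/67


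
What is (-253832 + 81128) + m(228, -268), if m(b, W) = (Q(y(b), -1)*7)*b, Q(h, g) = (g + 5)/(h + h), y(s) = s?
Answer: -172690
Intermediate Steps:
Q(h, g) = (5 + g)/(2*h) (Q(h, g) = (5 + g)/((2*h)) = (5 + g)*(1/(2*h)) = (5 + g)/(2*h))
m(b, W) = 14 (m(b, W) = (((5 - 1)/(2*b))*7)*b = (((½)*4/b)*7)*b = ((2/b)*7)*b = (14/b)*b = 14)
(-253832 + 81128) + m(228, -268) = (-253832 + 81128) + 14 = -172704 + 14 = -172690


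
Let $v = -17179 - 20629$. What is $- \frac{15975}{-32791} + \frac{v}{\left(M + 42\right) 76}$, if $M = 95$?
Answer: $- \frac{268357607}{85354973} \approx -3.144$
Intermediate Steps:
$v = -37808$ ($v = -17179 - 20629 = -37808$)
$- \frac{15975}{-32791} + \frac{v}{\left(M + 42\right) 76} = - \frac{15975}{-32791} - \frac{37808}{\left(95 + 42\right) 76} = \left(-15975\right) \left(- \frac{1}{32791}\right) - \frac{37808}{137 \cdot 76} = \frac{15975}{32791} - \frac{37808}{10412} = \frac{15975}{32791} - \frac{9452}{2603} = - \frac{268357607}{85354973}$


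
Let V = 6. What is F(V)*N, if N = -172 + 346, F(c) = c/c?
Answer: 174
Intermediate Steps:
F(c) = 1
N = 174
F(V)*N = 1*174 = 174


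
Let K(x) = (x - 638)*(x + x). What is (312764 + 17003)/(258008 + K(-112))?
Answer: 329767/426008 ≈ 0.77409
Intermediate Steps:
K(x) = 2*x*(-638 + x) (K(x) = (-638 + x)*(2*x) = 2*x*(-638 + x))
(312764 + 17003)/(258008 + K(-112)) = (312764 + 17003)/(258008 + 2*(-112)*(-638 - 112)) = 329767/(258008 + 2*(-112)*(-750)) = 329767/(258008 + 168000) = 329767/426008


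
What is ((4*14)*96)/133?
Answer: 768/19 ≈ 40.421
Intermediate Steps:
((4*14)*96)/133 = (56*96)*(1/133) = 5376*(1/133) = 768/19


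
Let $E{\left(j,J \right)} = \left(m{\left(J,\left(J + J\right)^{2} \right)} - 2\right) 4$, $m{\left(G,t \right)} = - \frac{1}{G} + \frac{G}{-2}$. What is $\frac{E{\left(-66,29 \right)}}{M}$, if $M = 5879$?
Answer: $- \frac{1918}{170491} \approx -0.01125$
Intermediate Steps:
$m{\left(G,t \right)} = - \frac{1}{G} - \frac{G}{2}$ ($m{\left(G,t \right)} = - \frac{1}{G} + G \left(- \frac{1}{2}\right) = - \frac{1}{G} - \frac{G}{2}$)
$E{\left(j,J \right)} = -8 - \frac{4}{J} - 2 J$ ($E{\left(j,J \right)} = \left(\left(- \frac{1}{J} - \frac{J}{2}\right) - 2\right) 4 = \left(-2 - \frac{1}{J} - \frac{J}{2}\right) 4 = -8 - \frac{4}{J} - 2 J$)
$\frac{E{\left(-66,29 \right)}}{M} = \frac{-8 - \frac{4}{29} - 58}{5879} = \left(-8 - \frac{4}{29} - 58\right) \frac{1}{5879} = \left(- \frac{1918}{29}\right) \frac{1}{5879} = - \frac{1918}{170491}$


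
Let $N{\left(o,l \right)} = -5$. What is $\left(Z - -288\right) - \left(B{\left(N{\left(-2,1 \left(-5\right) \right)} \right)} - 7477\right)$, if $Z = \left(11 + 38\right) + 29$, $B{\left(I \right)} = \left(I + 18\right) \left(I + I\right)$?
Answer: $7973$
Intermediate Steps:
$B{\left(I \right)} = 2 I \left(18 + I\right)$ ($B{\left(I \right)} = \left(18 + I\right) 2 I = 2 I \left(18 + I\right)$)
$Z = 78$ ($Z = 49 + 29 = 78$)
$\left(Z - -288\right) - \left(B{\left(N{\left(-2,1 \left(-5\right) \right)} \right)} - 7477\right) = \left(78 - -288\right) - \left(2 \left(-5\right) \left(18 - 5\right) - 7477\right) = \left(78 + 288\right) - \left(2 \left(-5\right) 13 - 7477\right) = 366 - \left(-130 - 7477\right) = 366 - -7607 = 366 + 7607 = 7973$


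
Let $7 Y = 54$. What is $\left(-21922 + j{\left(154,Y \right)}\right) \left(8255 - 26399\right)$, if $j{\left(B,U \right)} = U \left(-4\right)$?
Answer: $398312640$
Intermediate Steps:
$Y = \frac{54}{7}$ ($Y = \frac{1}{7} \cdot 54 = \frac{54}{7} \approx 7.7143$)
$j{\left(B,U \right)} = - 4 U$
$\left(-21922 + j{\left(154,Y \right)}\right) \left(8255 - 26399\right) = \left(-21922 - \frac{216}{7}\right) \left(8255 - 26399\right) = \left(-21922 - \frac{216}{7}\right) \left(-18144\right) = \left(- \frac{153670}{7}\right) \left(-18144\right) = 398312640$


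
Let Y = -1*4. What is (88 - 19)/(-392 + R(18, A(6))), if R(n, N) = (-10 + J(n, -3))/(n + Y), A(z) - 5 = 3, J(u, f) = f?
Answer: -966/5501 ≈ -0.17560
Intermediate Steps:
A(z) = 8 (A(z) = 5 + 3 = 8)
Y = -4
R(n, N) = -13/(-4 + n) (R(n, N) = (-10 - 3)/(n - 4) = -13/(-4 + n))
(88 - 19)/(-392 + R(18, A(6))) = (88 - 19)/(-392 - 13/(-4 + 18)) = 69/(-392 - 13/14) = 69/(-5501/14) = 69*(-14/5501) = -966/5501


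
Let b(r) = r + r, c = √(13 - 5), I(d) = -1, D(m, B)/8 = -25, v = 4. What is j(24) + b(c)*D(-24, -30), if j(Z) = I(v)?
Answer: -1 - 800*√2 ≈ -1132.4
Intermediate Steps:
D(m, B) = -200 (D(m, B) = 8*(-25) = -200)
j(Z) = -1
c = 2*√2 (c = √8 = 2*√2 ≈ 2.8284)
b(r) = 2*r
j(24) + b(c)*D(-24, -30) = -1 + (2*(2*√2))*(-200) = -1 + (4*√2)*(-200) = -1 - 800*√2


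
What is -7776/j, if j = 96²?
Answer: -27/32 ≈ -0.84375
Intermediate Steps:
j = 9216
-7776/j = -7776/9216 = -7776*1/9216 = -27/32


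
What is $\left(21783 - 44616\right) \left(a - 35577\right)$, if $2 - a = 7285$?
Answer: $978622380$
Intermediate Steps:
$a = -7283$ ($a = 2 - 7285 = -7283$)
$\left(21783 - 44616\right) \left(a - 35577\right) = \left(21783 - 44616\right) \left(-7283 - 35577\right) = \left(-22833\right) \left(-42860\right) = 978622380$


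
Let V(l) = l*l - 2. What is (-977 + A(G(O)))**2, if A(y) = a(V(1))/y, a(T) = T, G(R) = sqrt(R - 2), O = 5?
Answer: (2931 + sqrt(3))**2/9 ≈ 9.5566e+5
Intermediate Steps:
G(R) = sqrt(-2 + R)
V(l) = -2 + l**2 (V(l) = l**2 - 2 = -2 + l**2)
A(y) = -1/y (A(y) = (-2 + 1**2)/y = (-2 + 1)/y = -1/y)
(-977 + A(G(O)))**2 = (-977 - 1/(sqrt(-2 + 5)))**2 = (-977 - 1/(sqrt(3)))**2 = (-977 - sqrt(3)/3)**2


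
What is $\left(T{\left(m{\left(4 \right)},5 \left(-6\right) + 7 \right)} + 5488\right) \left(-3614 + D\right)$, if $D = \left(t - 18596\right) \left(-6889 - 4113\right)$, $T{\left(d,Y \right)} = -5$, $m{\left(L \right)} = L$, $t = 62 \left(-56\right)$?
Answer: $1331209466126$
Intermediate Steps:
$t = -3472$
$D = 242792136$ ($D = \left(-3472 - 18596\right) \left(-6889 - 4113\right) = \left(-22068\right) \left(-11002\right) = 242792136$)
$\left(T{\left(m{\left(4 \right)},5 \left(-6\right) + 7 \right)} + 5488\right) \left(-3614 + D\right) = \left(-5 + 5488\right) \left(-3614 + 242792136\right) = 5483 \cdot 242788522 = 1331209466126$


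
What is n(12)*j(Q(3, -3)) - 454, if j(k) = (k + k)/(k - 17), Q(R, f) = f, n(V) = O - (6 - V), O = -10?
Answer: -2276/5 ≈ -455.20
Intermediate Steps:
n(V) = -16 + V (n(V) = -10 - (6 - V) = -10 + (-6 + V) = -16 + V)
j(k) = 2*k/(-17 + k) (j(k) = (2*k)/(-17 + k) = 2*k/(-17 + k))
n(12)*j(Q(3, -3)) - 454 = (-16 + 12)*(2*(-3)/(-17 - 3)) - 454 = -8*(-3)/(-20) - 454 = -8*(-3)*(-1)/20 - 454 = -4*3/10 - 454 = -6/5 - 454 = -2276/5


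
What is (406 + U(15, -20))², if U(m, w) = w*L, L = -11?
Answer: 391876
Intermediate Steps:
U(m, w) = -11*w (U(m, w) = w*(-11) = -11*w)
(406 + U(15, -20))² = (406 - 11*(-20))² = (406 + 220)² = 626² = 391876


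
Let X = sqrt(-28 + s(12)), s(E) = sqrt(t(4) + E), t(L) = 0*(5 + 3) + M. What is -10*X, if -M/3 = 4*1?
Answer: -20*I*sqrt(7) ≈ -52.915*I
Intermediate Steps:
M = -12 ≈ -12.000
t(L) = -12 (t(L) = 0*(5 + 3) - 12 = 0*8 - 12 = 0 - 12 = -12)
s(E) = sqrt(-12 + E)
X = 2*I*sqrt(7) (X = sqrt(-28 + sqrt(-12 + 12)) = sqrt(-28 + sqrt(0)) = sqrt(-28 + 0) = sqrt(-28) = 2*I*sqrt(7) ≈ 5.2915*I)
-10*X = -20*I*sqrt(7)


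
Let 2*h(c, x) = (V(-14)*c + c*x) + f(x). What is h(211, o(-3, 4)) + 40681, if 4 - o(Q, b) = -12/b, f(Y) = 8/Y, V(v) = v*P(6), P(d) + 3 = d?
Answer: 517847/14 ≈ 36989.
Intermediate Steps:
P(d) = -3 + d
V(v) = 3*v (V(v) = v*(-3 + 6) = v*3 = 3*v)
o(Q, b) = 4 + 12/b (o(Q, b) = 4 - (-12)/b = 4 + 12/b)
h(c, x) = -21*c + 4/x + c*x/2 (h(c, x) = (((3*(-14))*c + c*x) + 8/x)/2 = ((-42*c + c*x) + 8/x)/2 = (-42*c + 8/x + c*x)/2 = -21*c + 4/x + c*x/2)
h(211, o(-3, 4)) + 40681 = (8 + 211*(4 + 12/4)*(-42 + (4 + 12/4)))/(2*(4 + 12/4)) + 40681 = (8 + 211*(4 + 12*(¼))*(-42 + (4 + 12*(¼))))/(2*(4 + 12*(¼))) + 40681 = (8 + 211*(4 + 3)*(-42 + (4 + 3)))/(2*(4 + 3)) + 40681 = (½)*(8 + 211*7*(-42 + 7))/7 + 40681 = (½)*(⅐)*(8 + 211*7*(-35)) + 40681 = (½)*(⅐)*(8 - 51695) + 40681 = (½)*(⅐)*(-51687) + 40681 = -51687/14 + 40681 = 517847/14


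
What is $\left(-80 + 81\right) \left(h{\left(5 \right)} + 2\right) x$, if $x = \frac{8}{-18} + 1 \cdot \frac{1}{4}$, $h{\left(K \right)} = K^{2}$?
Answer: $- \frac{21}{4} \approx -5.25$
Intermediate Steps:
$x = - \frac{7}{36}$ ($x = 8 \left(- \frac{1}{18}\right) + 1 \cdot \frac{1}{4} = - \frac{4}{9} + \frac{1}{4} = - \frac{7}{36} \approx -0.19444$)
$\left(-80 + 81\right) \left(h{\left(5 \right)} + 2\right) x = \left(-80 + 81\right) \left(5^{2} + 2\right) \left(- \frac{7}{36}\right) = 1 \left(25 + 2\right) \left(- \frac{7}{36}\right) = 1 \cdot 27 \left(- \frac{7}{36}\right) = 27 \left(- \frac{7}{36}\right) = - \frac{21}{4}$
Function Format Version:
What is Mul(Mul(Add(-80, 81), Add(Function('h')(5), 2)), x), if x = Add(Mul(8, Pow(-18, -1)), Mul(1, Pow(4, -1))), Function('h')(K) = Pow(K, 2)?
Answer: Rational(-21, 4) ≈ -5.2500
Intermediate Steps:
x = Rational(-7, 36) (x = Add(Mul(8, Rational(-1, 18)), Mul(1, Rational(1, 4))) = Add(Rational(-4, 9), Rational(1, 4)) = Rational(-7, 36) ≈ -0.19444)
Mul(Mul(Add(-80, 81), Add(Function('h')(5), 2)), x) = Mul(Mul(Add(-80, 81), Add(Pow(5, 2), 2)), Rational(-7, 36)) = Mul(Mul(1, Add(25, 2)), Rational(-7, 36)) = Mul(Mul(1, 27), Rational(-7, 36)) = Mul(27, Rational(-7, 36)) = Rational(-21, 4)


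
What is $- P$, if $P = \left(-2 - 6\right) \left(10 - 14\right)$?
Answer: $-32$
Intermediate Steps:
$P = 32$ ($P = \left(-2 - 6\right) \left(-4\right) = \left(-8\right) \left(-4\right) = 32$)
$- P = \left(-1\right) 32 = -32$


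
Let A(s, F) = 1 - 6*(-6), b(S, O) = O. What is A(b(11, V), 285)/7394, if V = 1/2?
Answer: 37/7394 ≈ 0.0050041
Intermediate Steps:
V = ½ ≈ 0.50000
A(s, F) = 37 (A(s, F) = 1 + 36 = 37)
A(b(11, V), 285)/7394 = 37/7394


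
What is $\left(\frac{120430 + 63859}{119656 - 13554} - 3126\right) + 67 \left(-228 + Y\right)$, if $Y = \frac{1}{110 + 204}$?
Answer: $- \frac{153254142919}{8329007} \approx -18400.0$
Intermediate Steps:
$Y = \frac{1}{314} \approx 0.0031847$
$\left(\frac{120430 + 63859}{119656 - 13554} - 3126\right) + 67 \left(-228 + Y\right) = \left(\frac{120430 + 63859}{119656 - 13554} - 3126\right) + 67 \left(-228 + \frac{1}{314}\right) = \left(\frac{184289}{106102} - 3126\right) + 67 \left(- \frac{71591}{314}\right) = \left(184289 \cdot \frac{1}{106102} - 3126\right) - \frac{4796597}{314} = \left(\frac{184289}{106102} - 3126\right) - \frac{4796597}{314} = - \frac{331490563}{106102} - \frac{4796597}{314} = - \frac{153254142919}{8329007}$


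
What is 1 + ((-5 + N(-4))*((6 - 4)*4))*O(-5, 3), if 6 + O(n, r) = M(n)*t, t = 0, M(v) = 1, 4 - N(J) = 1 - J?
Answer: 289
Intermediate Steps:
N(J) = 3 + J (N(J) = 4 - (1 - J) = 4 + (-1 + J) = 3 + J)
O(n, r) = -6 (O(n, r) = -6 + 1*0 = -6 + 0 = -6)
1 + ((-5 + N(-4))*((6 - 4)*4))*O(-5, 3) = 1 + ((-5 + (3 - 4))*((6 - 4)*4))*(-6) = 1 + ((-5 - 1)*(2*4))*(-6) = 1 - 6*8*(-6) = 1 - 48*(-6) = 1 + 288 = 289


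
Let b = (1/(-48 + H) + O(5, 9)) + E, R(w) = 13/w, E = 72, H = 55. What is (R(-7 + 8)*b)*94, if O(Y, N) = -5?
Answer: 574340/7 ≈ 82049.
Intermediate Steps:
b = 470/7 (b = (1/(-48 + 55) - 5) + 72 = (1/7 - 5) + 72 = (⅐ - 5) + 72 = -34/7 + 72 = 470/7 ≈ 67.143)
(R(-7 + 8)*b)*94 = ((13/(-7 + 8))*(470/7))*94 = ((13/1)*(470/7))*94 = ((13*1)*(470/7))*94 = (13*(470/7))*94 = (6110/7)*94 = 574340/7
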